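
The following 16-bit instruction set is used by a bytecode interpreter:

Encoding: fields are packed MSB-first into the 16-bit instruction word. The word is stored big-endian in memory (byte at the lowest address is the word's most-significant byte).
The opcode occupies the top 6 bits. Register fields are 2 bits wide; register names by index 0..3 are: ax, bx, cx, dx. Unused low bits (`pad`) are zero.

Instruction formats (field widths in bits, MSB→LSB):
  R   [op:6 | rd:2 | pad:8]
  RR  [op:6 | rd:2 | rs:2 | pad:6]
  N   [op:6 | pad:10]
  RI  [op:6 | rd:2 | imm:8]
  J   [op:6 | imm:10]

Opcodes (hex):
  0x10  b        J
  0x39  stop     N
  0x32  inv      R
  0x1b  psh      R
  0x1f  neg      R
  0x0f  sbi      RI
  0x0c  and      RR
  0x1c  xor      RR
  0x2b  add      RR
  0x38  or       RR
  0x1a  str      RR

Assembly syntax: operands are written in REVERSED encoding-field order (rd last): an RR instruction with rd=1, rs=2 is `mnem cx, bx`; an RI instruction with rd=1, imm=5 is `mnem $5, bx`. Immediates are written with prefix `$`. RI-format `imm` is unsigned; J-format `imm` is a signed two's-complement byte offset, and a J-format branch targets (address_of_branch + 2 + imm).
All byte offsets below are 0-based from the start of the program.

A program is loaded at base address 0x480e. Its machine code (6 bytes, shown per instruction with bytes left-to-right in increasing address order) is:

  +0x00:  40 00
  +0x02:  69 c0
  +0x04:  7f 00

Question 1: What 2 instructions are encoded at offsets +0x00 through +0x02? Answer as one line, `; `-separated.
@+00  big-endian(40 00) = 0x4000
  op=0x4000>>10=0x10 ⇒ b (J)
  imm: (w>>0)&0x3ff=0x0 → $0
@+02  big-endian(69 c0) = 0x69c0
  op=0x69c0>>10=0x1a ⇒ str (RR)
  rd: (w>>8)&0x3=0x1 → bx
  rs: (w>>6)&0x3=0x3 → dx

b $0; str dx, bx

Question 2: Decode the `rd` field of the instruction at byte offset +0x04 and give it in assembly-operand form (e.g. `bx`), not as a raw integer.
dx

+0x04: 7f 00 ⇒ word 0x7f00 (big)
  top 6b → 0x1f → neg [R]
  rd: (w>>8)&0x3=0x3 → dx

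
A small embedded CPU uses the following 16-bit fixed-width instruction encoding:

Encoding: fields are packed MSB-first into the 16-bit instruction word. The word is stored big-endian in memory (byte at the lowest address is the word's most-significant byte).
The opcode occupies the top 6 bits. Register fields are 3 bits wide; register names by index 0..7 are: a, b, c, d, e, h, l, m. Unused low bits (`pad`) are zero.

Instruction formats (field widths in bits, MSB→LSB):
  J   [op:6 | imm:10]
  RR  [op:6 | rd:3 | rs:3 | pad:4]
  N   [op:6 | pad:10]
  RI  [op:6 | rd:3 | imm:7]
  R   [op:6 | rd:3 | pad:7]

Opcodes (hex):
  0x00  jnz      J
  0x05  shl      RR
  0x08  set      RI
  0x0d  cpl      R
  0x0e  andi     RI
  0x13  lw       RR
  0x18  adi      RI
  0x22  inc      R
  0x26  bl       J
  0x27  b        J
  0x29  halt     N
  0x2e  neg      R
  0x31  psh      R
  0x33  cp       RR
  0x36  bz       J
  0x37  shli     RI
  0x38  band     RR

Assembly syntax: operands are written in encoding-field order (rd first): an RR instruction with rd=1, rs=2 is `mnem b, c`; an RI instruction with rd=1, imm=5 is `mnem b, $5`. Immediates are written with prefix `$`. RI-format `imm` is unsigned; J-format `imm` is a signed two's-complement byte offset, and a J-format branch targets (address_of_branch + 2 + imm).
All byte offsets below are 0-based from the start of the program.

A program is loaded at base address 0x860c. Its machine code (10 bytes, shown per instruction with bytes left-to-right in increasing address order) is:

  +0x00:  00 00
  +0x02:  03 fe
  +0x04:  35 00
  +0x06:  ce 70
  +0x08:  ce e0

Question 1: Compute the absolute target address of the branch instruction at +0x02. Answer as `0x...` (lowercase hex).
0x860e

+0x02: 03 fe ⇒ word 0x03fe (big)
  opcode bits[15:10]=0x0: jnz/J
  imm: (w>>0)&0x3ff=0x3fe (s10→-2) → $-2
  target = base 0x860c + off 0x02 + 2 + imm -2 = 0x860e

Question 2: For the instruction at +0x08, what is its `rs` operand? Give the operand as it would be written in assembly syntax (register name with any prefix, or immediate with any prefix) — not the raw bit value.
@+08  big-endian(ce e0) = 0xcee0
  op=0xcee0>>10=0x33 ⇒ cp (RR)
  rd@[9:7]=0x5 ⇒ h
  rs@[6:4]=0x6 ⇒ l

l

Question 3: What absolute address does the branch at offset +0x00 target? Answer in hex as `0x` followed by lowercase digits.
0x860e

+0x00: 00 00 ⇒ word 0x0000 (big)
  op=0x0000>>10=0x0 ⇒ jnz (J)
  imm@[9:0]=0x0 ⇒ $0
  target = base 0x860c + off 0x00 + 2 + imm 0 = 0x860e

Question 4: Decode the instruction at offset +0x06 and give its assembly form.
cp e, m

@+06  big-endian(ce 70) = 0xce70
  op=0xce70>>10=0x33 ⇒ cp (RR)
  rd: (w>>7)&0x7=0x4 → e
  rs: (w>>4)&0x7=0x7 → m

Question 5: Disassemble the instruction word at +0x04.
cpl c

off 0x04: read 35 00 as big → 0x3500
  opcode bits[15:10]=0xd: cpl/R
  [9:7] rd=2 = c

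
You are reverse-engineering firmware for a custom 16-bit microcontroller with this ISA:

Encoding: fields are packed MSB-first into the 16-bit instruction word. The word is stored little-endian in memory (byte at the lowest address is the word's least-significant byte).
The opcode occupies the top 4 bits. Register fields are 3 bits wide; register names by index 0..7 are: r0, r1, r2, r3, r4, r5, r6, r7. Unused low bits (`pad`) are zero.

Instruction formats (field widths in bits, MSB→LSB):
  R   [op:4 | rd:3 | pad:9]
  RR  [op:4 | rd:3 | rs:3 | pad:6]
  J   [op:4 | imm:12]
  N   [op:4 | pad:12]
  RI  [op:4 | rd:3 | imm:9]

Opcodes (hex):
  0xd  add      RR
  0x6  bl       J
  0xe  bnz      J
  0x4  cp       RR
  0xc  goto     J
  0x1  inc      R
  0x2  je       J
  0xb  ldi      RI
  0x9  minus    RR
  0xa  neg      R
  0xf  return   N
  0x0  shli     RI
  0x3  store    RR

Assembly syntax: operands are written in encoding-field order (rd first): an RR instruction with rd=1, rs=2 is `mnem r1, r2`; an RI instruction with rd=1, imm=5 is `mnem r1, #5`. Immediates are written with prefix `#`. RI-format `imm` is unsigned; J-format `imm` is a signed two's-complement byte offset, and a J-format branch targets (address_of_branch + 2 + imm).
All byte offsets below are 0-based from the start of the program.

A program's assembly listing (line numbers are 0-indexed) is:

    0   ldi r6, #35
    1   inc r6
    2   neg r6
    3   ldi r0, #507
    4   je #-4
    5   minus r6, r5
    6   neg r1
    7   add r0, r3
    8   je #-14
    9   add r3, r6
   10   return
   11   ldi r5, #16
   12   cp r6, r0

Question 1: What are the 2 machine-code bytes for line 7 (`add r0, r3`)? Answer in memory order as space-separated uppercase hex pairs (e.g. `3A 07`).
C0 D0

L7: add op=0xd:4|rd=0:3|rs=3:3|pad=0:6 ⇒ 0xd0c0 ⇒ little c0 d0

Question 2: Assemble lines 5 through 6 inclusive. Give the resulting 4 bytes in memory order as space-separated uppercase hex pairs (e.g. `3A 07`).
40 9D 00 A2

L5: minus op=0x9:4|rd=6:3|rs=5:3|pad=0:6 ⇒ 0x9d40 ⇒ little 40 9d
L6: neg op=0xa:4|rd=1:3|pad=0:9 ⇒ 0xa200 ⇒ little 00 a2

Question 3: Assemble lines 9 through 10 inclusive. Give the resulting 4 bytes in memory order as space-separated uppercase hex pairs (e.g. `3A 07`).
line 9 (add): pack op=0xd:4|rd=3:3|rs=6:3|pad=0:6 = 0xd780; little→ 80 d7
line 10 (return): pack op=0xf:4|pad=0:12 = 0xf000; little→ 00 f0

80 D7 00 F0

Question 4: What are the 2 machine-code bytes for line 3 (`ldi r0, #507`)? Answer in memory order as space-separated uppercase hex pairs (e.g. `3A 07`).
3. ldi fields op=0xb:4|rd=0:3|imm=507:9 → word b1fbh → fb b1

FB B1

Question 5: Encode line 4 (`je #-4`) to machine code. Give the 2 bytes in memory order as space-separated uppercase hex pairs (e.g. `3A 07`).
FC 2F

L4: je op=0x2:4|imm=-4:12 ⇒ 0x2ffc ⇒ little fc 2f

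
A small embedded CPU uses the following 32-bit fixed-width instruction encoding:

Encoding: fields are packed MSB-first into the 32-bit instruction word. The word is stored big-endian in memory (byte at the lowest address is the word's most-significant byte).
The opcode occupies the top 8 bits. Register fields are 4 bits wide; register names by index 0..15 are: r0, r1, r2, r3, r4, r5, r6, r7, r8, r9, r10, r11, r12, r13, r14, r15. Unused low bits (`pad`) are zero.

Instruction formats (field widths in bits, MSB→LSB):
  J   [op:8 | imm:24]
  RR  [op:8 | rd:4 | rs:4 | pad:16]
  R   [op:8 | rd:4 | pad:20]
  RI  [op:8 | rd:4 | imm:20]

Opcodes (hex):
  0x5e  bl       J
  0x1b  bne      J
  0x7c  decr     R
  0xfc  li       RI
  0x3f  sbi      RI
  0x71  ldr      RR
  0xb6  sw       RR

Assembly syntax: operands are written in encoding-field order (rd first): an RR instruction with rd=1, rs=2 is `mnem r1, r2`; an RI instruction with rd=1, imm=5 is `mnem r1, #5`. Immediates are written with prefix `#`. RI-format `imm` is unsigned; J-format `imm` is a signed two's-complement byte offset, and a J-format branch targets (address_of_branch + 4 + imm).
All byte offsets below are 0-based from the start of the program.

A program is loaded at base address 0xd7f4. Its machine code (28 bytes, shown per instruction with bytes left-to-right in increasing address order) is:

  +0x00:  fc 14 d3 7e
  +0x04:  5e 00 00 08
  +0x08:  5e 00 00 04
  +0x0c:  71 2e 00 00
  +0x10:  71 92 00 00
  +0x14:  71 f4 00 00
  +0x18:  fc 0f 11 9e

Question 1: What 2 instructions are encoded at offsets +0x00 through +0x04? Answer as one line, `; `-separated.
@+00  big-endian(fc 14 d3 7e) = 0xfc14d37e
  top 8b → 0xfc → li [RI]
  [23:20] rd=1 = r1
  [19:0] imm=316286 = #316286
@+04  big-endian(5e 00 00 08) = 0x5e000008
  top 8b → 0x5e → bl [J]
  [23:0] imm=8 = #8

li r1, #316286; bl #8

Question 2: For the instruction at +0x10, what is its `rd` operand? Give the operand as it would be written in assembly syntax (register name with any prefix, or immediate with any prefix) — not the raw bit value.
r9

off 0x10: read 71 92 00 00 as big → 0x71920000
  op=0x71920000>>24=0x71 ⇒ ldr (RR)
  [23:20] rd=9 = r9
  [19:16] rs=2 = r2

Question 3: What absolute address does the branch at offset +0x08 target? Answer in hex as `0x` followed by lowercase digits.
+0x08: 5e 00 00 04 ⇒ word 0x5e000004 (big)
  opcode bits[31:24]=0x5e: bl/J
  imm@[23:0]=0x4 ⇒ #4
  target = base 0xd7f4 + off 0x08 + 4 + imm 4 = 0xd804

0xd804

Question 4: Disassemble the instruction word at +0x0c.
ldr r2, r14

@+0c  big-endian(71 2e 00 00) = 0x712e0000
  top 8b → 0x71 → ldr [RR]
  rd@[23:20]=0x2 ⇒ r2
  rs@[19:16]=0xe ⇒ r14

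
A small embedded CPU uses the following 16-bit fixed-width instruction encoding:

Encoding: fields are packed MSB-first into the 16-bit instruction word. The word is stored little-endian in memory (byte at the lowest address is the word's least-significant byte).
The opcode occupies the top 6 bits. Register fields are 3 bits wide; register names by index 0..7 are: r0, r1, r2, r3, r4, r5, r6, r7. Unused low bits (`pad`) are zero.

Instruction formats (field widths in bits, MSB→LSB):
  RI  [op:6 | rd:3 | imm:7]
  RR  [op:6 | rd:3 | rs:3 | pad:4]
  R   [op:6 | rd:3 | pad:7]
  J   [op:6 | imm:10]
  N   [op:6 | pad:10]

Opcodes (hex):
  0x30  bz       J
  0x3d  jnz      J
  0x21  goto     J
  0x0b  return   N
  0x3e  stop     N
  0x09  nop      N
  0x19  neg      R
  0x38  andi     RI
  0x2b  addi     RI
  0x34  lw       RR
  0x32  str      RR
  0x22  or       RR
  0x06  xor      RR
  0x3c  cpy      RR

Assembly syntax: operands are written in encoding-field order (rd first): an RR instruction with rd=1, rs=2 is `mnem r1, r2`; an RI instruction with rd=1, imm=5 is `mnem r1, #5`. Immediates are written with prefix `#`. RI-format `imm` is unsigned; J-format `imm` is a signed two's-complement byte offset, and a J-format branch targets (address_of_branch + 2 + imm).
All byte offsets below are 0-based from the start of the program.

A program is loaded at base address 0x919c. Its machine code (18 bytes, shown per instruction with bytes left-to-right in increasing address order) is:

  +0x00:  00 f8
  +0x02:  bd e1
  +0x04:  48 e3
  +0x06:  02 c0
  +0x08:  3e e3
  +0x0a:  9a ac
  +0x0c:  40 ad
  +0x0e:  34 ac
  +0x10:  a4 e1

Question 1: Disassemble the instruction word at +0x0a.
[0a] 9a ac → 0xac9a
  opcode bits[15:10]=0x2b: addi/RI
  rd@[9:7]=0x1 ⇒ r1
  imm@[6:0]=0x1a ⇒ #26

addi r1, #26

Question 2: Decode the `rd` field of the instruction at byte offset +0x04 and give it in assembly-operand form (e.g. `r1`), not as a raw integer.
r6

[04] 48 e3 → 0xe348
  op=0xe348>>10=0x38 ⇒ andi (RI)
  rd: (w>>7)&0x7=0x6 → r6
  imm: (w>>0)&0x7f=0x48 → #72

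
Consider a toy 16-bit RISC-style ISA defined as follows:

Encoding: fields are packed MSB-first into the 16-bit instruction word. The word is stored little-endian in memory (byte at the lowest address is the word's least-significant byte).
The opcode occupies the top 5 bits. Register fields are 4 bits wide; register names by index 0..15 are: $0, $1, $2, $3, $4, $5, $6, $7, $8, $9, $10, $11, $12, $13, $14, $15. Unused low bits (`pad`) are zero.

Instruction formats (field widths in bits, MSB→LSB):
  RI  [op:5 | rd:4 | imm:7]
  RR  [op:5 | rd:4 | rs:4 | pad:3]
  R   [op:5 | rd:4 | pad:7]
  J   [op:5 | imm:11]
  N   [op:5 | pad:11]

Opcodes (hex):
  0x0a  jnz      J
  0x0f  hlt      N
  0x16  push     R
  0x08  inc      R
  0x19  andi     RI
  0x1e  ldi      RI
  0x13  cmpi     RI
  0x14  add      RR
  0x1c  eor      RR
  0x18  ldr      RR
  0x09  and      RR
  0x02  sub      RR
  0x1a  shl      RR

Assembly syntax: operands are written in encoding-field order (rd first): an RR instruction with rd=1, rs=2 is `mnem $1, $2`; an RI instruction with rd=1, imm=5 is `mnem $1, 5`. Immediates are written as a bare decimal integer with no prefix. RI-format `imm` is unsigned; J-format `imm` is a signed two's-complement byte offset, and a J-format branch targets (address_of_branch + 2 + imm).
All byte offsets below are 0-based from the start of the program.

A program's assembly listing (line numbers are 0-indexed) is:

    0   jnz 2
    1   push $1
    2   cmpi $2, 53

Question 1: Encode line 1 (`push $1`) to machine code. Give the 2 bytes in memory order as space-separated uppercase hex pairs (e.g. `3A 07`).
line 1 (push): pack op=0x16:5|rd=1:4|pad=0:7 = 0xb080; little→ 80 b0

80 B0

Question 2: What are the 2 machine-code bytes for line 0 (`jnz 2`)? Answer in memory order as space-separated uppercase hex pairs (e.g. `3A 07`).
line 0 (jnz): pack op=0xa:5|imm=2:11 = 0x5002; little→ 02 50

02 50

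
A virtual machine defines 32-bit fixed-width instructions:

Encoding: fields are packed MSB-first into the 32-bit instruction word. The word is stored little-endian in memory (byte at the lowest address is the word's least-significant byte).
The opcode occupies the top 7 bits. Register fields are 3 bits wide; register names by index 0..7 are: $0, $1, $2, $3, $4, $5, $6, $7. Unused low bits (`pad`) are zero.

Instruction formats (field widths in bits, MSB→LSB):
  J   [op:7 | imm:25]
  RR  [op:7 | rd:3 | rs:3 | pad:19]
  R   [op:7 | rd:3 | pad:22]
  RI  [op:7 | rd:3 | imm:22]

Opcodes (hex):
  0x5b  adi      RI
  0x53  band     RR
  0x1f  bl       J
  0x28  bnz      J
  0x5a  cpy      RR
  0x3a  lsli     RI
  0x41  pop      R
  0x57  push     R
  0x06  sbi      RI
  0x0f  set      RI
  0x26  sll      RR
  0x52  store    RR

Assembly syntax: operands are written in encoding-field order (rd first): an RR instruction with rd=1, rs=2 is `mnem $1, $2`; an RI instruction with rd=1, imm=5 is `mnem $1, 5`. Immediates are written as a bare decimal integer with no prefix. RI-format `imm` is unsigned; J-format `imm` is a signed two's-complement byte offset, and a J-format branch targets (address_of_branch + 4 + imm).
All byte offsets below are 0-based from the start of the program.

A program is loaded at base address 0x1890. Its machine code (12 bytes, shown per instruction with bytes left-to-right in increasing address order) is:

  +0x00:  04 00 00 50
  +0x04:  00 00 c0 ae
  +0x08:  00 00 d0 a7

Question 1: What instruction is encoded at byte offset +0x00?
@+00  little-endian(04 00 00 50) = 0x50000004
  op=0x50000004>>25=0x28 ⇒ bnz (J)
  imm: (w>>0)&0x1ffffff=0x4 → 4

bnz 4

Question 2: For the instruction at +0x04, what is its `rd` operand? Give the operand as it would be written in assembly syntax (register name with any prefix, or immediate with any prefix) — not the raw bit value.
@+04  little-endian(00 00 c0 ae) = 0xaec00000
  opcode bits[31:25]=0x57: push/R
  [24:22] rd=3 = $3

$3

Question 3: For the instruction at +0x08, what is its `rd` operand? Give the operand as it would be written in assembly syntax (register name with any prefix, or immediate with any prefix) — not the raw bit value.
$7

@+08  little-endian(00 00 d0 a7) = 0xa7d00000
  op=0xa7d00000>>25=0x53 ⇒ band (RR)
  rd@[24:22]=0x7 ⇒ $7
  rs@[21:19]=0x2 ⇒ $2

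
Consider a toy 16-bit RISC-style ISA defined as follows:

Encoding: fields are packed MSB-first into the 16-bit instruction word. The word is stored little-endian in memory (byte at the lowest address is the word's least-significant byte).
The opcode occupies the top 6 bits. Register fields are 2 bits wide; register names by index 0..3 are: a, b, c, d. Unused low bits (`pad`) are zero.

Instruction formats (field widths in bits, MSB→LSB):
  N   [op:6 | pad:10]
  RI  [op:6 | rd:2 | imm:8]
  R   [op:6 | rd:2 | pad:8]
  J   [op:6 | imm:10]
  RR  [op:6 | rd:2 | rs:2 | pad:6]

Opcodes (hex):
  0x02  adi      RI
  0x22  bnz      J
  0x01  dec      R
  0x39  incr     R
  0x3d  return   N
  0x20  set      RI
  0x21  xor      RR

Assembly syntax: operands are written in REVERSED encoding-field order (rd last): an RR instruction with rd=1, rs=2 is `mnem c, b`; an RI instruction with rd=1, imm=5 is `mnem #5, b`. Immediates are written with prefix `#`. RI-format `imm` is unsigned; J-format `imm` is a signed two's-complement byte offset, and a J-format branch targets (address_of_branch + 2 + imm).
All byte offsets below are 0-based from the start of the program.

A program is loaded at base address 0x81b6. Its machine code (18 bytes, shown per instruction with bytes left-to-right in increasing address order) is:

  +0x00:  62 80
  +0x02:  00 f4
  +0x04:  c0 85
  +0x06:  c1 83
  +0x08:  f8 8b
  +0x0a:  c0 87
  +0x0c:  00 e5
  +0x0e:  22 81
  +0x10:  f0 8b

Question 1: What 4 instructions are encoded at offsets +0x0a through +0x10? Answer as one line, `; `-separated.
+0x0a: c0 87 ⇒ word 0x87c0 (little)
  top 6b → 0x21 → xor [RR]
  rd@[9:8]=0x3 ⇒ d
  rs@[7:6]=0x3 ⇒ d
+0x0c: 00 e5 ⇒ word 0xe500 (little)
  top 6b → 0x39 → incr [R]
  rd@[9:8]=0x1 ⇒ b
+0x0e: 22 81 ⇒ word 0x8122 (little)
  top 6b → 0x20 → set [RI]
  rd@[9:8]=0x1 ⇒ b
  imm@[7:0]=0x22 ⇒ #34
+0x10: f0 8b ⇒ word 0x8bf0 (little)
  top 6b → 0x22 → bnz [J]
  imm@[9:0]=0x3f0 (s10→-16) ⇒ #-16

xor d, d; incr b; set #34, b; bnz #-16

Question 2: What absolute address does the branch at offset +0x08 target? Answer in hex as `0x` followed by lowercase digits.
0x81b8

@+08  little-endian(f8 8b) = 0x8bf8
  op=0x8bf8>>10=0x22 ⇒ bnz (J)
  imm@[9:0]=0x3f8 (s10→-8) ⇒ #-8
  target = base 0x81b6 + off 0x08 + 2 + imm -8 = 0x81b8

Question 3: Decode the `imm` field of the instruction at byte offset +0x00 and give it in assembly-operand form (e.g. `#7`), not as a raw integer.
off 0x00: read 62 80 as little → 0x8062
  op=0x8062>>10=0x20 ⇒ set (RI)
  [9:8] rd=0 = a
  [7:0] imm=98 = #98

#98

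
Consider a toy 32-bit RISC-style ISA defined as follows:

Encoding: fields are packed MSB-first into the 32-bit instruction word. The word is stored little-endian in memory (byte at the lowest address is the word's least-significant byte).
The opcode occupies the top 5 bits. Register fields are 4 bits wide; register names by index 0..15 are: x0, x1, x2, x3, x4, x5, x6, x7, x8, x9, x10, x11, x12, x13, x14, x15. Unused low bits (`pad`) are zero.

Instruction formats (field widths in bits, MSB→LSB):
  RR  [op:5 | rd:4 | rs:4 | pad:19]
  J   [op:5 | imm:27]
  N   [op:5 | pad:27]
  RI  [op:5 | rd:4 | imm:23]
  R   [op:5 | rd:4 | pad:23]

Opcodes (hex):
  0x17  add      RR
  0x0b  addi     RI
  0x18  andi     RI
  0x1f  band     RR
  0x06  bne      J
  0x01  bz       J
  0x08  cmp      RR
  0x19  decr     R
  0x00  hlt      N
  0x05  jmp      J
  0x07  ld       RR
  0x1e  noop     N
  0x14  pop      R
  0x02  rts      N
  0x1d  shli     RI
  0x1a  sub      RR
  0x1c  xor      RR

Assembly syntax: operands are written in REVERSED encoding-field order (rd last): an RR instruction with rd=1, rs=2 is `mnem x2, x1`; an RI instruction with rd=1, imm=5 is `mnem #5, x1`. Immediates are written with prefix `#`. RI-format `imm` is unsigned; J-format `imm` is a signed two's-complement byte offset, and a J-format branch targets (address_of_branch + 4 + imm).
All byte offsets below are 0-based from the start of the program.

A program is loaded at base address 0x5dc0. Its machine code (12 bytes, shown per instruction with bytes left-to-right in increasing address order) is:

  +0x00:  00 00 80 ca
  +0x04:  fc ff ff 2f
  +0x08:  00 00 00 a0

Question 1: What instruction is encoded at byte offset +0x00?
[00] 00 00 80 ca → 0xca800000
  op=0xca800000>>27=0x19 ⇒ decr (R)
  rd@[26:23]=0x5 ⇒ x5

decr x5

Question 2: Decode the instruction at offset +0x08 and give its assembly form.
+0x08: 00 00 00 a0 ⇒ word 0xa0000000 (little)
  op=0xa0000000>>27=0x14 ⇒ pop (R)
  rd: (w>>23)&0xf=0x0 → x0

pop x0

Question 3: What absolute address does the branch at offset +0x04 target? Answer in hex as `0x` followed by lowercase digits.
@+04  little-endian(fc ff ff 2f) = 0x2ffffffc
  op=0x2ffffffc>>27=0x5 ⇒ jmp (J)
  imm: (w>>0)&0x7ffffff=0x7fffffc (s27→-4) → #-4
  target = base 0x5dc0 + off 0x04 + 4 + imm -4 = 0x5dc4

0x5dc4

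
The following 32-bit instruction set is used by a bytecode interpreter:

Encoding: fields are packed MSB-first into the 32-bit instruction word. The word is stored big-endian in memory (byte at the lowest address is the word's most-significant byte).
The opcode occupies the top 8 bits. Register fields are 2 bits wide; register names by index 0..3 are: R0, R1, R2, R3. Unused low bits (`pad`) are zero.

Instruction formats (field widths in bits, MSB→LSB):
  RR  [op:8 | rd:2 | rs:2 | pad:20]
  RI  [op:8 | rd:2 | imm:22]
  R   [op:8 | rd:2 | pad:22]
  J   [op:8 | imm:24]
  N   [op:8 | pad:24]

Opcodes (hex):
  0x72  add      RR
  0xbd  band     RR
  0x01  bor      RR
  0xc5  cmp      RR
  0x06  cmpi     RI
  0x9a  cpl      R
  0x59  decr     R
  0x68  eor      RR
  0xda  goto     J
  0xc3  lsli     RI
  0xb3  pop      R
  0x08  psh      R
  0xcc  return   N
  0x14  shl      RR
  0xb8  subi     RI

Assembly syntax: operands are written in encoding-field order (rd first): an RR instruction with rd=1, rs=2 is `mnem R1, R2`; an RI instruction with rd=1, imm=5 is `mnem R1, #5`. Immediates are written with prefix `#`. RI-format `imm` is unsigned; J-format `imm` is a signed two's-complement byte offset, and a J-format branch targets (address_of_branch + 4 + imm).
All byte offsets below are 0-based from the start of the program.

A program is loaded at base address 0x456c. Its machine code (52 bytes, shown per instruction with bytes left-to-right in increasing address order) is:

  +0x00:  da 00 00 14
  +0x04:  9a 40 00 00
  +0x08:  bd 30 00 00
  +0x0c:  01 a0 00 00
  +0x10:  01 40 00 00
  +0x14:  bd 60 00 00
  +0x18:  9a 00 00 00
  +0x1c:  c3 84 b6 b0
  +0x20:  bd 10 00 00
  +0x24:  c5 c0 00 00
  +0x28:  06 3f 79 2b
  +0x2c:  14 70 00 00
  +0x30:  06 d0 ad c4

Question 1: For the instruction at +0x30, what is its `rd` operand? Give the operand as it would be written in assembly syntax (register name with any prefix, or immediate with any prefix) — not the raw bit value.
[30] 06 d0 ad c4 → 0x06d0adc4
  opcode bits[31:24]=0x6: cmpi/RI
  rd@[23:22]=0x3 ⇒ R3
  imm@[21:0]=0x10adc4 ⇒ #1093060

R3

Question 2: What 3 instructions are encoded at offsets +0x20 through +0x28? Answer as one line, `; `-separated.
[20] bd 10 00 00 → 0xbd100000
  op=0xbd100000>>24=0xbd ⇒ band (RR)
  rd@[23:22]=0x0 ⇒ R0
  rs@[21:20]=0x1 ⇒ R1
[24] c5 c0 00 00 → 0xc5c00000
  op=0xc5c00000>>24=0xc5 ⇒ cmp (RR)
  rd@[23:22]=0x3 ⇒ R3
  rs@[21:20]=0x0 ⇒ R0
[28] 06 3f 79 2b → 0x063f792b
  op=0x063f792b>>24=0x6 ⇒ cmpi (RI)
  rd@[23:22]=0x0 ⇒ R0
  imm@[21:0]=0x3f792b ⇒ #4159787

band R0, R1; cmp R3, R0; cmpi R0, #4159787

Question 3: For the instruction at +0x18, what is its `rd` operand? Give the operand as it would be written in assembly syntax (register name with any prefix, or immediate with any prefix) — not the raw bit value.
R0

@+18  big-endian(9a 00 00 00) = 0x9a000000
  op=0x9a000000>>24=0x9a ⇒ cpl (R)
  rd@[23:22]=0x0 ⇒ R0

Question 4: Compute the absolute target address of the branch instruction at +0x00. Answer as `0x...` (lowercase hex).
0x4584

@+00  big-endian(da 00 00 14) = 0xda000014
  top 8b → 0xda → goto [J]
  [23:0] imm=20 = #20
  target = base 0x456c + off 0x00 + 4 + imm 20 = 0x4584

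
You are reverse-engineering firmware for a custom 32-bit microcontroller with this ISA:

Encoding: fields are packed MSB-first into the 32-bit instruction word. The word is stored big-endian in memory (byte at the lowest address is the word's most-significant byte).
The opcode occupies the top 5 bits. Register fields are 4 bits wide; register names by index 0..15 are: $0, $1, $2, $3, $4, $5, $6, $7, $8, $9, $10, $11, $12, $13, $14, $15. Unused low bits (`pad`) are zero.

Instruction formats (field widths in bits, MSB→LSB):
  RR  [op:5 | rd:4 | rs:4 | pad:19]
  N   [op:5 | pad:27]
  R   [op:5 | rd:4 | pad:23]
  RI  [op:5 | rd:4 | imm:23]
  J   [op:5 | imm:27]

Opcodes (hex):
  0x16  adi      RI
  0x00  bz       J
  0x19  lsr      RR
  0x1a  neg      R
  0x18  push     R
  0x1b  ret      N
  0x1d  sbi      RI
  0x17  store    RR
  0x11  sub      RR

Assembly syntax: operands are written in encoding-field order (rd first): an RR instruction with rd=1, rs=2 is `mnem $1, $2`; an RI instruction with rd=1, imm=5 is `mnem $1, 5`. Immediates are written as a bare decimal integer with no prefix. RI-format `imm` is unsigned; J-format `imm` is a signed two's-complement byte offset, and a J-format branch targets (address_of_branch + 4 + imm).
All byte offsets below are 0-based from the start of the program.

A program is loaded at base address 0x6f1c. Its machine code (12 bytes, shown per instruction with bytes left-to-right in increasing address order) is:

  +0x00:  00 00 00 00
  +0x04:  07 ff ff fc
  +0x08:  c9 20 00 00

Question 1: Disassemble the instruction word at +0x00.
+0x00: 00 00 00 00 ⇒ word 0x00000000 (big)
  op=0x00000000>>27=0x0 ⇒ bz (J)
  [26:0] imm=0 = 0

bz 0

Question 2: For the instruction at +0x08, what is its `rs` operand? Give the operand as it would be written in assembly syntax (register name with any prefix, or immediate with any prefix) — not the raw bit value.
@+08  big-endian(c9 20 00 00) = 0xc9200000
  top 5b → 0x19 → lsr [RR]
  rd: (w>>23)&0xf=0x2 → $2
  rs: (w>>19)&0xf=0x4 → $4

$4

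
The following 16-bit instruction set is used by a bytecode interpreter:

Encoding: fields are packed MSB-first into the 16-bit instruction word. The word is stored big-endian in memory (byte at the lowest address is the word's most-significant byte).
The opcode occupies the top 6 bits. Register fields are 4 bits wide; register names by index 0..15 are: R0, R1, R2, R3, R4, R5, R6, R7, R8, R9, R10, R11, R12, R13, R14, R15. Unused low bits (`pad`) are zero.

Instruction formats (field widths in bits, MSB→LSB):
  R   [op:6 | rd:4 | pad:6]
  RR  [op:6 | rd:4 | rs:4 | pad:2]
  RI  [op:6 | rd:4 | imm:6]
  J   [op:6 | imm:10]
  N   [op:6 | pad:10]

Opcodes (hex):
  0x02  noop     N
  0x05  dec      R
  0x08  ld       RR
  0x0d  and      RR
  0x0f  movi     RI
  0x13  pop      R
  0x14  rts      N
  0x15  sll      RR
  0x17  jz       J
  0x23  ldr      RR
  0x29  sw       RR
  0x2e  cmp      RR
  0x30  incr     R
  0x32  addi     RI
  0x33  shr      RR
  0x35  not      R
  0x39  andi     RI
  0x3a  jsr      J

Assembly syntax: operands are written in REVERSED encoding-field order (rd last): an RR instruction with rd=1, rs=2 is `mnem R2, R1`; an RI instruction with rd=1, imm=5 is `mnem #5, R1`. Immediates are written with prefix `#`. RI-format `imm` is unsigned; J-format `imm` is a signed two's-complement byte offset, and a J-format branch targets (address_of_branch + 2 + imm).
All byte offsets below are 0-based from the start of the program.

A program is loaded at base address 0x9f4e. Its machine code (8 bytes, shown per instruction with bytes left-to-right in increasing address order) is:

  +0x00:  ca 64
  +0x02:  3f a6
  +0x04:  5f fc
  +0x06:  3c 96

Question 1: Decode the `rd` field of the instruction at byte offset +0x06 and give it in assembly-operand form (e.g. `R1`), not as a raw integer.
R2

@+06  big-endian(3c 96) = 0x3c96
  top 6b → 0xf → movi [RI]
  rd@[9:6]=0x2 ⇒ R2
  imm@[5:0]=0x16 ⇒ #22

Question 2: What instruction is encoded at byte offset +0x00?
off 0x00: read ca 64 as big → 0xca64
  op=0xca64>>10=0x32 ⇒ addi (RI)
  rd: (w>>6)&0xf=0x9 → R9
  imm: (w>>0)&0x3f=0x24 → #36

addi #36, R9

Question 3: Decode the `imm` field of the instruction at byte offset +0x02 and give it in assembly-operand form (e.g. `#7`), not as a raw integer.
[02] 3f a6 → 0x3fa6
  top 6b → 0xf → movi [RI]
  rd@[9:6]=0xe ⇒ R14
  imm@[5:0]=0x26 ⇒ #38

#38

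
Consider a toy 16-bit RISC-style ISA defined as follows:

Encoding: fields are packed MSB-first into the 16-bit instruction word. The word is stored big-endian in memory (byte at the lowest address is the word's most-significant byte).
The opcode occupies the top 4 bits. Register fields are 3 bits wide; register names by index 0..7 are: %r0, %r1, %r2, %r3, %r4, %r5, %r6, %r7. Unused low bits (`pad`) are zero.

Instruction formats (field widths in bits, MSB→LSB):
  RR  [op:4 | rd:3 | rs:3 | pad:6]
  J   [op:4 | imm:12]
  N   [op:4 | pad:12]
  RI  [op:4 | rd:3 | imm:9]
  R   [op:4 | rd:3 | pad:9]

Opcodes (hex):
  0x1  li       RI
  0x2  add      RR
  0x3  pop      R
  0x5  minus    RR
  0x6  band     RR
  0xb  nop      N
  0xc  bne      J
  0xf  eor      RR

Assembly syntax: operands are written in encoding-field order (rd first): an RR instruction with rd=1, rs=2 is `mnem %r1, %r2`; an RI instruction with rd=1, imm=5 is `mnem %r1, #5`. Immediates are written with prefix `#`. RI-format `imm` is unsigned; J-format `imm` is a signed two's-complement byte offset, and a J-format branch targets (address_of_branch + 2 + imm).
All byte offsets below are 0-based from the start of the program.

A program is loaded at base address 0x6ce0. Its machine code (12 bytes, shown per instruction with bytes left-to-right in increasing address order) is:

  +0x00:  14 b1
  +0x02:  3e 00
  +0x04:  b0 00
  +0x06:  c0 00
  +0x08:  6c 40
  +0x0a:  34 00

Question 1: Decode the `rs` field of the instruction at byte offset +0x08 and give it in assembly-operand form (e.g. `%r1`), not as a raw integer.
@+08  big-endian(6c 40) = 0x6c40
  op=0x6c40>>12=0x6 ⇒ band (RR)
  rd@[11:9]=0x6 ⇒ %r6
  rs@[8:6]=0x1 ⇒ %r1

%r1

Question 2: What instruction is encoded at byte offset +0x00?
@+00  big-endian(14 b1) = 0x14b1
  top 4b → 0x1 → li [RI]
  rd: (w>>9)&0x7=0x2 → %r2
  imm: (w>>0)&0x1ff=0xb1 → #177

li %r2, #177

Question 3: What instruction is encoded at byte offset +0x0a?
pop %r2

@+0a  big-endian(34 00) = 0x3400
  opcode bits[15:12]=0x3: pop/R
  rd@[11:9]=0x2 ⇒ %r2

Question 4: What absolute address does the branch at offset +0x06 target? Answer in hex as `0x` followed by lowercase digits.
0x6ce8

off 0x06: read c0 00 as big → 0xc000
  top 4b → 0xc → bne [J]
  imm: (w>>0)&0xfff=0x0 → #0
  target = base 0x6ce0 + off 0x06 + 2 + imm 0 = 0x6ce8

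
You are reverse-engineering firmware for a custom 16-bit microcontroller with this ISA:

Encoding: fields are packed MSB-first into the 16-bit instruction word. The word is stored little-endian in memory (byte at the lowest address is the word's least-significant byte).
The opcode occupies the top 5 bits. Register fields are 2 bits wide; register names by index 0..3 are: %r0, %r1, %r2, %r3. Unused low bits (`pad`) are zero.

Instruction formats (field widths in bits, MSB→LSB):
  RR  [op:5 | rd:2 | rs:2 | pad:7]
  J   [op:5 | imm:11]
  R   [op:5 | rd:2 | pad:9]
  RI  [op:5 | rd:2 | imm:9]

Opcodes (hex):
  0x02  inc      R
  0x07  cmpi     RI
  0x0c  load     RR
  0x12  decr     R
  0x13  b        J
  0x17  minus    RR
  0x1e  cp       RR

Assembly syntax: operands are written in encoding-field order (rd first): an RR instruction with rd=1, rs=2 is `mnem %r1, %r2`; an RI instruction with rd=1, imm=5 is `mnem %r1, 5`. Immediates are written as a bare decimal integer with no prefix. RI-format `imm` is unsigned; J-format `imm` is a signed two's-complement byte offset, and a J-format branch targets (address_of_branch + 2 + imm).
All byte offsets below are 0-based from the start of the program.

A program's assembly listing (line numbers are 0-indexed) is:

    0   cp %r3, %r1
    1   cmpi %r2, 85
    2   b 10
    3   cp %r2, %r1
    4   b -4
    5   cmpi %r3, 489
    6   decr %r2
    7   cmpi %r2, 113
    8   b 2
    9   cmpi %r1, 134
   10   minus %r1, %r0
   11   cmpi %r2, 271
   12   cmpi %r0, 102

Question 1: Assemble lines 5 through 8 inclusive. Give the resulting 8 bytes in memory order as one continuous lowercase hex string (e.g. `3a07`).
e93f0094713c0298

line 5 (cmpi): pack op=0x7:5|rd=3:2|imm=489:9 = 0x3fe9; little→ e9 3f
line 6 (decr): pack op=0x12:5|rd=2:2|pad=0:9 = 0x9400; little→ 00 94
line 7 (cmpi): pack op=0x7:5|rd=2:2|imm=113:9 = 0x3c71; little→ 71 3c
line 8 (b): pack op=0x13:5|imm=2:11 = 0x9802; little→ 02 98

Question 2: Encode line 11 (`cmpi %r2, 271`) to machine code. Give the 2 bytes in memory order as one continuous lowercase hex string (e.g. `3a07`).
0f3d

line 11 (cmpi): pack op=0x7:5|rd=2:2|imm=271:9 = 0x3d0f; little→ 0f 3d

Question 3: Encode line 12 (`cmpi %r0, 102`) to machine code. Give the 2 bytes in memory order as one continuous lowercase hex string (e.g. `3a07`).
L12: cmpi op=0x7:5|rd=0:2|imm=102:9 ⇒ 0x3866 ⇒ little 66 38

6638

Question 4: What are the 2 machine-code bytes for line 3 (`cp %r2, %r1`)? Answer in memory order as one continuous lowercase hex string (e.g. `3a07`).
3. cp fields op=0x1e:5|rd=2:2|rs=1:2|pad=0:7 → word f480h → 80 f4

80f4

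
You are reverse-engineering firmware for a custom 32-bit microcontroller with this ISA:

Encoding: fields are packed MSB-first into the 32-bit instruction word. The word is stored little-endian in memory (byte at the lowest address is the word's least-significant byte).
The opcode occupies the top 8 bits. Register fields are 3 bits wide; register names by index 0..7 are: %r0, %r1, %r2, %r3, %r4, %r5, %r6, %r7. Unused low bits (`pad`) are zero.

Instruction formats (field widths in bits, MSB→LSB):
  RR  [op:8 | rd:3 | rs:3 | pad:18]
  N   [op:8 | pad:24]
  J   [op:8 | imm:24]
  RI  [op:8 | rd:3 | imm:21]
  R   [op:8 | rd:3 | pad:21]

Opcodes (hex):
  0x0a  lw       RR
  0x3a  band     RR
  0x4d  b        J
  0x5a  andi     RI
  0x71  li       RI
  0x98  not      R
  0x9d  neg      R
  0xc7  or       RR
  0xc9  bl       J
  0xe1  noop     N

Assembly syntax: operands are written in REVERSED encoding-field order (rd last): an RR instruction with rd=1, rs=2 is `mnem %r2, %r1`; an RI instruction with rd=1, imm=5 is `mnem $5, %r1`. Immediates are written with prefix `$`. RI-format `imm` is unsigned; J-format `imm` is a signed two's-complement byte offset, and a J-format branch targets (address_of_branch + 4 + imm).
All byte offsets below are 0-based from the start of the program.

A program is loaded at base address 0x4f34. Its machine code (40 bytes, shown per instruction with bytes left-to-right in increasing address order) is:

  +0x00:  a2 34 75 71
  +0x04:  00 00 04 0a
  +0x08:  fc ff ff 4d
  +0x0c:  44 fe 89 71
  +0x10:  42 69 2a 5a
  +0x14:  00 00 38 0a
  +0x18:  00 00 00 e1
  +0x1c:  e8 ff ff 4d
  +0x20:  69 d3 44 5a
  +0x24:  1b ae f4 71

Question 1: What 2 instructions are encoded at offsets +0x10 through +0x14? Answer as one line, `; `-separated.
+0x10: 42 69 2a 5a ⇒ word 0x5a2a6942 (little)
  opcode bits[31:24]=0x5a: andi/RI
  rd@[23:21]=0x1 ⇒ %r1
  imm@[20:0]=0xa6942 ⇒ $682306
+0x14: 00 00 38 0a ⇒ word 0x0a380000 (little)
  opcode bits[31:24]=0xa: lw/RR
  rd@[23:21]=0x1 ⇒ %r1
  rs@[20:18]=0x6 ⇒ %r6

andi $682306, %r1; lw %r6, %r1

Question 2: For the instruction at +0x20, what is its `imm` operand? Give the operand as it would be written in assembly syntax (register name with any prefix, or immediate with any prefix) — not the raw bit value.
$316265

off 0x20: read 69 d3 44 5a as little → 0x5a44d369
  opcode bits[31:24]=0x5a: andi/RI
  rd: (w>>21)&0x7=0x2 → %r2
  imm: (w>>0)&0x1fffff=0x4d369 → $316265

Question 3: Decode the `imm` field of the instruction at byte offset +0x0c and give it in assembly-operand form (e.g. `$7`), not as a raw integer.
@+0c  little-endian(44 fe 89 71) = 0x7189fe44
  top 8b → 0x71 → li [RI]
  [23:21] rd=4 = %r4
  [20:0] imm=654916 = $654916

$654916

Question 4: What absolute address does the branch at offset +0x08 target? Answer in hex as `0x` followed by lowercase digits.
off 0x08: read fc ff ff 4d as little → 0x4dfffffc
  op=0x4dfffffc>>24=0x4d ⇒ b (J)
  [23:0] imm=16777212 (s24→-4) = $-4
  target = base 0x4f34 + off 0x08 + 4 + imm -4 = 0x4f3c

0x4f3c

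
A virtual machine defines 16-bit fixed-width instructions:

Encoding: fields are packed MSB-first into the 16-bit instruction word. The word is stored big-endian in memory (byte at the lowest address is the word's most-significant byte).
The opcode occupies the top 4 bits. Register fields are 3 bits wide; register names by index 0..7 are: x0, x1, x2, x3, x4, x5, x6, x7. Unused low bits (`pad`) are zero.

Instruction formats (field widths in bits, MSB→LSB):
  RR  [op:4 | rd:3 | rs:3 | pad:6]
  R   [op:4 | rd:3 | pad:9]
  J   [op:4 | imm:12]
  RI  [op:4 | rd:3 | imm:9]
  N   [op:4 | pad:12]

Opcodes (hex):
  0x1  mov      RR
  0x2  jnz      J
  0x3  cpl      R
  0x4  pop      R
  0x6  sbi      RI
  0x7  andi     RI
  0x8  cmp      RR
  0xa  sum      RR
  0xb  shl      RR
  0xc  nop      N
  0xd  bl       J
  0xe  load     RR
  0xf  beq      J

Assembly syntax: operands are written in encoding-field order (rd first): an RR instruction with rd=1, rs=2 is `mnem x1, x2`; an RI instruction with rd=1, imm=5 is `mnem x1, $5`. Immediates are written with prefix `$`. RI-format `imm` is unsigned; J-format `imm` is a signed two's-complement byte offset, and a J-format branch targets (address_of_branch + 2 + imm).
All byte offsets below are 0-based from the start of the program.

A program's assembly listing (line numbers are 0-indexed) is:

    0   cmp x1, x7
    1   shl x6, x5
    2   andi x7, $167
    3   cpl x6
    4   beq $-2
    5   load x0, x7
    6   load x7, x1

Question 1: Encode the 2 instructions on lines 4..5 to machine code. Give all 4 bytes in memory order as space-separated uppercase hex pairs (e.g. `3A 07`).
FF FE E1 C0

4. beq fields op=0xf:4|imm=-2:12 → word fffeh → ff fe
5. load fields op=0xe:4|rd=0:3|rs=7:3|pad=0:6 → word e1c0h → e1 c0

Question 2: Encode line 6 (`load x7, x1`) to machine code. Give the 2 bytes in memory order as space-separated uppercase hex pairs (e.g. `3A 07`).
EE 40

L6: load op=0xe:4|rd=7:3|rs=1:3|pad=0:6 ⇒ 0xee40 ⇒ big ee 40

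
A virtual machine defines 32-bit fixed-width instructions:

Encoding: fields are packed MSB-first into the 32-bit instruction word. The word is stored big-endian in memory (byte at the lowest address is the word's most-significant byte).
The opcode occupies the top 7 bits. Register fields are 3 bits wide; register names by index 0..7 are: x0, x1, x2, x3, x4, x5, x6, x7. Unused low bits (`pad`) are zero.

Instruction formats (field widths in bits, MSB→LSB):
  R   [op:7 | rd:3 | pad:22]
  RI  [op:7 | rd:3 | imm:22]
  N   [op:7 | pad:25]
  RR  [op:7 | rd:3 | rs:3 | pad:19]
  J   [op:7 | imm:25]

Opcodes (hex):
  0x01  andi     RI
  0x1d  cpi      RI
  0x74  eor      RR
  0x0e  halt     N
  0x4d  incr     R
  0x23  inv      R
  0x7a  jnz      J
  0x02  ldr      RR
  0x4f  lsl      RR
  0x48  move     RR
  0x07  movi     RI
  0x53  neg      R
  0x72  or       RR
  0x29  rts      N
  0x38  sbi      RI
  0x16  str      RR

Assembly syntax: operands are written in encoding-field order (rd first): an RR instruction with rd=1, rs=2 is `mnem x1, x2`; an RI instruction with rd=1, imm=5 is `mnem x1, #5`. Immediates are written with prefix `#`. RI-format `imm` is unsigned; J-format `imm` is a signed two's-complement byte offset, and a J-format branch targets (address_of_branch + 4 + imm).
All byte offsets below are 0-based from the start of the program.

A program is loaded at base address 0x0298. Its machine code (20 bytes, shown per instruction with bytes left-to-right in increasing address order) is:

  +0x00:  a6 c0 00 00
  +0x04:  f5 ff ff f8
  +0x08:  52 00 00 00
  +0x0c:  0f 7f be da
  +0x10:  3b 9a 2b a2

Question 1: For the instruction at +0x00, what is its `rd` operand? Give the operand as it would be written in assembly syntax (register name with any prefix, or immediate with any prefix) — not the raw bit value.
x3

@+00  big-endian(a6 c0 00 00) = 0xa6c00000
  opcode bits[31:25]=0x53: neg/R
  rd: (w>>22)&0x7=0x3 → x3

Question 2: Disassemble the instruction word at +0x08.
rts

off 0x08: read 52 00 00 00 as big → 0x52000000
  top 7b → 0x29 → rts [N]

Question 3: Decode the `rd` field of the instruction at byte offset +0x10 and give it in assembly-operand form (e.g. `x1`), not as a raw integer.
x6

@+10  big-endian(3b 9a 2b a2) = 0x3b9a2ba2
  op=0x3b9a2ba2>>25=0x1d ⇒ cpi (RI)
  rd: (w>>22)&0x7=0x6 → x6
  imm: (w>>0)&0x3fffff=0x1a2ba2 → #1715106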